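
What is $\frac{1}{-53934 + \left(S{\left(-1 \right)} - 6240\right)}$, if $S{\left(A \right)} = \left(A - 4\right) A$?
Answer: $- \frac{1}{60169} \approx -1.662 \cdot 10^{-5}$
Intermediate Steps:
$S{\left(A \right)} = A \left(-4 + A\right)$ ($S{\left(A \right)} = \left(-4 + A\right) A = A \left(-4 + A\right)$)
$\frac{1}{-53934 + \left(S{\left(-1 \right)} - 6240\right)} = \frac{1}{-53934 - 6235} = \frac{1}{-60169} = - \frac{1}{60169}$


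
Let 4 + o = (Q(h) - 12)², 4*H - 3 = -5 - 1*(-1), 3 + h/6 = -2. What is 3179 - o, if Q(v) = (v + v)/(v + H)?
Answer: 45133359/14641 ≈ 3082.7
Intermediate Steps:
h = -30 (h = -18 + 6*(-2) = -18 - 12 = -30)
H = -¼ (H = ¾ + (-5 - 1*(-1))/4 = ¾ + (-5 + 1)/4 = ¾ + (¼)*(-4) = ¾ - 1 = -¼ ≈ -0.25000)
Q(v) = 2*v/(-¼ + v) (Q(v) = (v + v)/(v - ¼) = (2*v)/(-¼ + v) = 2*v/(-¼ + v))
o = 1410380/14641 (o = -4 + (8*(-30)/(-1 + 4*(-30)) - 12)² = -4 + (8*(-30)/(-1 - 120) - 12)² = -4 + (8*(-30)/(-121) - 12)² = -4 + (8*(-30)*(-1/121) - 12)² = -4 + (240/121 - 12)² = -4 + (-1212/121)² = -4 + 1468944/14641 = 1410380/14641 ≈ 96.331)
3179 - o = 3179 - 1*1410380/14641 = 3179 - 1410380/14641 = 45133359/14641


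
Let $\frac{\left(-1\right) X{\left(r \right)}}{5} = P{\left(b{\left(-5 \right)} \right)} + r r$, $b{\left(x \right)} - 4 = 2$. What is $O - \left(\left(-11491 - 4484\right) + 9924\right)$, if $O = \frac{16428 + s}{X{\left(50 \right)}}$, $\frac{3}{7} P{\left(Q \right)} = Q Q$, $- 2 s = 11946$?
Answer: $\frac{919629}{152} \approx 6050.2$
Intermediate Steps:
$s = -5973$ ($s = \left(- \frac{1}{2}\right) 11946 = -5973$)
$b{\left(x \right)} = 6$ ($b{\left(x \right)} = 4 + 2 = 6$)
$P{\left(Q \right)} = \frac{7 Q^{2}}{3}$ ($P{\left(Q \right)} = \frac{7 Q Q}{3} = \frac{7 Q^{2}}{3}$)
$X{\left(r \right)} = -420 - 5 r^{2}$ ($X{\left(r \right)} = - 5 \left(\frac{7 \cdot 6^{2}}{3} + r r\right) = - 5 \left(\frac{7}{3} \cdot 36 + r^{2}\right) = - 5 \left(84 + r^{2}\right) = -420 - 5 r^{2}$)
$O = - \frac{123}{152}$ ($O = \frac{16428 - 5973}{-420 - 5 \cdot 50^{2}} = \frac{10455}{-420 - 12500} = \frac{10455}{-12920} = 10455 \left(- \frac{1}{12920}\right) = - \frac{123}{152} \approx -0.80921$)
$O - \left(\left(-11491 - 4484\right) + 9924\right) = - \frac{123}{152} - \left(\left(-11491 - 4484\right) + 9924\right) = - \frac{123}{152} - \left(-15975 + 9924\right) = - \frac{123}{152} - -6051 = - \frac{123}{152} + 6051 = \frac{919629}{152}$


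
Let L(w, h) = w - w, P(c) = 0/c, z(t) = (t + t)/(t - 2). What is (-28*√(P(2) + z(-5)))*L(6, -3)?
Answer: 0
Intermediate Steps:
z(t) = 2*t/(-2 + t) (z(t) = (2*t)/(-2 + t) = 2*t/(-2 + t))
P(c) = 0
L(w, h) = 0
(-28*√(P(2) + z(-5)))*L(6, -3) = -28*√(0 + 2*(-5)/(-2 - 5))*0 = -28*√(0 + 2*(-5)/(-7))*0 = -28*√(0 + 2*(-5)*(-⅐))*0 = -28*√(0 + 10/7)*0 = -4*√70*0 = 0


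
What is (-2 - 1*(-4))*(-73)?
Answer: -146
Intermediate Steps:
(-2 - 1*(-4))*(-73) = (-2 + 4)*(-73) = 2*(-73) = -146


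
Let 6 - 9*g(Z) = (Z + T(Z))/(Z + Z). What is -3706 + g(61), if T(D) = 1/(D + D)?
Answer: -165453025/44652 ≈ -3705.4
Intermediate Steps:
T(D) = 1/(2*D)
g(Z) = ⅔ - (Z + 1/(2*Z))/(18*Z) (g(Z) = ⅔ - (Z + 1/(2*Z))/(9*(Z + Z)) = ⅔ - (Z + 1/(2*Z))/(9*(2*Z)) = ⅔ - (Z + 1/(2*Z))*1/(2*Z)/9 = ⅔ - (Z + 1/(2*Z))/(18*Z))
-3706 + g(61) = -3706 + (11/18 - 1/36/61²) = -3706 + (11/18 - 1/36*1/3721) = -3706 + (11/18 - 1/133956) = -3706 + 27287/44652 = -165453025/44652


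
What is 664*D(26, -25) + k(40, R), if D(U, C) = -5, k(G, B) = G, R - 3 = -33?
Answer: -3280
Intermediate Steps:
R = -30 (R = 3 - 33 = -30)
664*D(26, -25) + k(40, R) = 664*(-5) + 40 = -3320 + 40 = -3280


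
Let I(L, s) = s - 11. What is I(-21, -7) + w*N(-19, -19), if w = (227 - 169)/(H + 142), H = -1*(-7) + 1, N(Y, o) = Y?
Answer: -1901/75 ≈ -25.347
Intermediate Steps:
H = 8 (H = 7 + 1 = 8)
I(L, s) = -11 + s
w = 29/75 (w = (227 - 169)/(8 + 142) = 58/150 = 58*(1/150) = 29/75 ≈ 0.38667)
I(-21, -7) + w*N(-19, -19) = (-11 - 7) + (29/75)*(-19) = -18 - 551/75 = -1901/75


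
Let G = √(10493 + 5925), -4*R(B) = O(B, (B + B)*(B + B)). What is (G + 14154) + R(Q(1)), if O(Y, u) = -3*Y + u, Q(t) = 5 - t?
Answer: 14141 + √16418 ≈ 14269.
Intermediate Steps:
O(Y, u) = u - 3*Y
R(B) = -B² + 3*B/4 (R(B) = -((B + B)*(B + B) - 3*B)/4 = -((2*B)*(2*B) - 3*B)/4 = -(4*B² - 3*B)/4 = -(-3*B + 4*B²)/4 = -B² + 3*B/4)
G = √16418 ≈ 128.13
(G + 14154) + R(Q(1)) = (√16418 + 14154) + (5 - 1*1)*(3 - 4*(5 - 1*1))/4 = (14154 + √16418) + (5 - 1)*(3 - 4*(5 - 1))/4 = (14154 + √16418) + (¼)*4*(3 - 4*4) = (14154 + √16418) + (¼)*4*(3 - 16) = (14154 + √16418) + (¼)*4*(-13) = (14154 + √16418) - 13 = 14141 + √16418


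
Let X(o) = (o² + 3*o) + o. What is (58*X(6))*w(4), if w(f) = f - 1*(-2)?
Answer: 20880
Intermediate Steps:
X(o) = o² + 4*o
w(f) = 2 + f (w(f) = f + 2 = 2 + f)
(58*X(6))*w(4) = (58*(6*(4 + 6)))*(2 + 4) = (58*(6*10))*6 = (58*60)*6 = 3480*6 = 20880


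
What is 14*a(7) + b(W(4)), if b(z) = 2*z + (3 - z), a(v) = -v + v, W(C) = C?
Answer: 7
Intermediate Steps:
a(v) = 0
b(z) = 3 + z
14*a(7) + b(W(4)) = 14*0 + (3 + 4) = 0 + 7 = 7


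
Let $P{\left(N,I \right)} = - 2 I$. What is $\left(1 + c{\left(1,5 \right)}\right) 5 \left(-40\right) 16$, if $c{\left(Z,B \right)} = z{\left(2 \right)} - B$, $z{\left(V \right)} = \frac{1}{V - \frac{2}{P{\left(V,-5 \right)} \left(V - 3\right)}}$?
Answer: $\frac{124800}{11} \approx 11345.0$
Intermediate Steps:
$z{\left(V \right)} = \frac{1}{V - \frac{2}{-30 + 10 V}}$ ($z{\left(V \right)} = \frac{1}{V - \frac{2}{\left(-2\right) \left(-5\right) \left(V - 3\right)}} = \frac{1}{V - \frac{2}{10 \left(-3 + V\right)}} = \frac{1}{V - \frac{2}{-30 + 10 V}}$)
$c{\left(Z,B \right)} = \frac{5}{11} - B$ ($c{\left(Z,B \right)} = \frac{5 \left(3 - 2\right)}{1 - 5 \cdot 2^{2} + 15 \cdot 2} - B = \frac{5 \left(3 - 2\right)}{1 - 20 + 30} - B = 5 \frac{1}{1 - 20 + 30} \cdot 1 - B = 5 \cdot \frac{1}{11} \cdot 1 - B = \frac{5}{11} - B$)
$\left(1 + c{\left(1,5 \right)}\right) 5 \left(-40\right) 16 = \left(1 + \left(\frac{5}{11} - 5\right)\right) 5 \left(-40\right) 16 = \left(1 - \frac{50}{11}\right) 5 \left(-40\right) 16 = \left(- \frac{39}{11}\right) 5 \left(-40\right) 16 = \left(- \frac{195}{11}\right) \left(-40\right) 16 = \frac{7800}{11} \cdot 16 = \frac{124800}{11}$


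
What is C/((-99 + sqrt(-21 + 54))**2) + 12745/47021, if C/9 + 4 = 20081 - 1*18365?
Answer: 2632821319/1416178478 + 963*sqrt(33)/30118 ≈ 2.0428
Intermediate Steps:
C = 15408 (C = -36 + 9*(20081 - 1*18365) = -36 + 9*(20081 - 18365) = -36 + 9*1716 = -36 + 15444 = 15408)
C/((-99 + sqrt(-21 + 54))**2) + 12745/47021 = 15408/((-99 + sqrt(-21 + 54))**2) + 12745/47021 = 15408/((-99 + sqrt(33))**2) + 12745*(1/47021) = 15408/(-99 + sqrt(33))**2 + 12745/47021 = 12745/47021 + 15408/(-99 + sqrt(33))**2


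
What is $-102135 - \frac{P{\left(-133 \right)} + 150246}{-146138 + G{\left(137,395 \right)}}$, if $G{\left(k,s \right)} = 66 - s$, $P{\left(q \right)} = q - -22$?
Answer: $- \frac{14959256910}{146467} \approx -1.0213 \cdot 10^{5}$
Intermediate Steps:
$P{\left(q \right)} = 22 + q$ ($P{\left(q \right)} = q + 22 = 22 + q$)
$-102135 - \frac{P{\left(-133 \right)} + 150246}{-146138 + G{\left(137,395 \right)}} = -102135 - \frac{\left(22 - 133\right) + 150246}{-146138 + \left(66 - 395\right)} = -102135 - \frac{-111 + 150246}{-146138 + \left(66 - 395\right)} = -102135 - \frac{150135}{-146138 - 329} = -102135 - \frac{150135}{-146467} = -102135 - 150135 \left(- \frac{1}{146467}\right) = -102135 - - \frac{150135}{146467} = -102135 + \frac{150135}{146467} = - \frac{14959256910}{146467}$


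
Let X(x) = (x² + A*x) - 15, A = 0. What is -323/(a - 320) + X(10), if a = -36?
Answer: 30583/356 ≈ 85.907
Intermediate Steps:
X(x) = -15 + x² (X(x) = (x² + 0*x) - 15 = (x² + 0) - 15 = x² - 15 = -15 + x²)
-323/(a - 320) + X(10) = -323/(-36 - 320) + (-15 + 10²) = -323/(-356) + (-15 + 100) = -323*(-1/356) + 85 = 323/356 + 85 = 30583/356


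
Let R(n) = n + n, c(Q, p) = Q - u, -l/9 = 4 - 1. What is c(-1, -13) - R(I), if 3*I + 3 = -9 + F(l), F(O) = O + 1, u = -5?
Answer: 88/3 ≈ 29.333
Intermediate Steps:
l = -27 (l = -9*(4 - 1) = -9*3 = -27)
F(O) = 1 + O
c(Q, p) = 5 + Q (c(Q, p) = Q - 1*(-5) = Q + 5 = 5 + Q)
I = -38/3 (I = -1 + (-9 + (1 - 27))/3 = -1 + (-9 - 26)/3 = -1 + (⅓)*(-35) = -1 - 35/3 = -38/3 ≈ -12.667)
R(n) = 2*n
c(-1, -13) - R(I) = (5 - 1) - 2*(-38)/3 = 4 - 1*(-76/3) = 4 + 76/3 = 88/3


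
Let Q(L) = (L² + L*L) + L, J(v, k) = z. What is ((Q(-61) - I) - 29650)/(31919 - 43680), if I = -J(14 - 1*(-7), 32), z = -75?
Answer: 1176/619 ≈ 1.8998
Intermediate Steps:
J(v, k) = -75
Q(L) = L + 2*L² (Q(L) = (L² + L²) + L = 2*L² + L = L + 2*L²)
I = 75 (I = -1*(-75) = 75)
((Q(-61) - I) - 29650)/(31919 - 43680) = ((-61*(1 + 2*(-61)) - 1*75) - 29650)/(31919 - 43680) = ((-61*(1 - 122) - 75) - 29650)/(-11761) = ((-61*(-121) - 75) - 29650)*(-1/11761) = ((7381 - 75) - 29650)*(-1/11761) = (7306 - 29650)*(-1/11761) = -22344*(-1/11761) = 1176/619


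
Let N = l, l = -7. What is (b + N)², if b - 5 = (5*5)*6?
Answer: 21904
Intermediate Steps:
N = -7
b = 155 (b = 5 + (5*5)*6 = 5 + 25*6 = 5 + 150 = 155)
(b + N)² = (155 - 7)² = 148² = 21904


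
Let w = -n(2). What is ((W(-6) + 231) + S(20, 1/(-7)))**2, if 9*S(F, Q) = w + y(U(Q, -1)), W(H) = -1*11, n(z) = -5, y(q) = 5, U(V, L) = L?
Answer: 3960100/81 ≈ 48890.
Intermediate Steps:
W(H) = -11
w = 5 (w = -1*(-5) = 5)
S(F, Q) = 10/9 (S(F, Q) = (5 + 5)/9 = (1/9)*10 = 10/9)
((W(-6) + 231) + S(20, 1/(-7)))**2 = ((-11 + 231) + 10/9)**2 = (220 + 10/9)**2 = (1990/9)**2 = 3960100/81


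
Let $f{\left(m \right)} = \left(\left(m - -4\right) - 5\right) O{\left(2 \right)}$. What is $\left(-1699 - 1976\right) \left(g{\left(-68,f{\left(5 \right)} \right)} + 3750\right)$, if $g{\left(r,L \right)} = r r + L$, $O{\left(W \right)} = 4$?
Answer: $-30833250$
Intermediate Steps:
$f{\left(m \right)} = -4 + 4 m$ ($f{\left(m \right)} = \left(\left(m - -4\right) - 5\right) 4 = \left(\left(m + 4\right) - 5\right) 4 = \left(\left(4 + m\right) - 5\right) 4 = \left(-1 + m\right) 4 = -4 + 4 m$)
$g{\left(r,L \right)} = L + r^{2}$ ($g{\left(r,L \right)} = r^{2} + L = L + r^{2}$)
$\left(-1699 - 1976\right) \left(g{\left(-68,f{\left(5 \right)} \right)} + 3750\right) = \left(-1699 - 1976\right) \left(\left(\left(-4 + 4 \cdot 5\right) + \left(-68\right)^{2}\right) + 3750\right) = - 3675 \left(\left(\left(-4 + 20\right) + 4624\right) + 3750\right) = - 3675 \left(\left(16 + 4624\right) + 3750\right) = - 3675 \left(4640 + 3750\right) = \left(-3675\right) 8390 = -30833250$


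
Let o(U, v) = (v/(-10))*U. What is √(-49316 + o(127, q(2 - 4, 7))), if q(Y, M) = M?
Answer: I*√4940490/10 ≈ 222.27*I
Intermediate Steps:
o(U, v) = -U*v/10 (o(U, v) = (v*(-⅒))*U = (-v/10)*U = -U*v/10)
√(-49316 + o(127, q(2 - 4, 7))) = √(-49316 - ⅒*127*7) = √(-49316 - 889/10) = √(-494049/10) = I*√4940490/10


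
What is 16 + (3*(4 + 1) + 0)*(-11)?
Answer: -149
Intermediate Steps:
16 + (3*(4 + 1) + 0)*(-11) = 16 + (3*5 + 0)*(-11) = 16 + (15 + 0)*(-11) = 16 + 15*(-11) = 16 - 165 = -149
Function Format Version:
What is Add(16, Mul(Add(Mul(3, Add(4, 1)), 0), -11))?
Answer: -149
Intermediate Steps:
Add(16, Mul(Add(Mul(3, Add(4, 1)), 0), -11)) = Add(16, Mul(Add(Mul(3, 5), 0), -11)) = Add(16, Mul(Add(15, 0), -11)) = Add(16, Mul(15, -11)) = Add(16, -165) = -149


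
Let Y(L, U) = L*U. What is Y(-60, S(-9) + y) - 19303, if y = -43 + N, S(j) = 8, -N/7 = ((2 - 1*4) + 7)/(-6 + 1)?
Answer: -17623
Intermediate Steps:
N = 7 (N = -7*((2 - 1*4) + 7)/(-6 + 1) = -7*((2 - 4) + 7)/(-5) = -7*(-2 + 7)*(-1)/5 = -35*(-1)/5 = -7*(-1) = 7)
y = -36 (y = -43 + 7 = -36)
Y(-60, S(-9) + y) - 19303 = -60*(8 - 36) - 19303 = -60*(-28) - 19303 = 1680 - 19303 = -17623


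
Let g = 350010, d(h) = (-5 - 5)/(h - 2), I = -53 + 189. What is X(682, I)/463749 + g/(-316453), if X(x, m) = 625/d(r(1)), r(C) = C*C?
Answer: -324594018355/293509524594 ≈ -1.1059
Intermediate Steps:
r(C) = C**2
I = 136
d(h) = -10/(-2 + h)
X(x, m) = 125/2 (X(x, m) = 625/((-10/(-2 + 1**2))) = 625/((-10/(-2 + 1))) = 625/((-10/(-1))) = 625/((-10*(-1))) = 625/10 = 625*(1/10) = 125/2)
X(682, I)/463749 + g/(-316453) = (125/2)/463749 + 350010/(-316453) = (125/2)*(1/463749) + 350010*(-1/316453) = 125/927498 - 350010/316453 = -324594018355/293509524594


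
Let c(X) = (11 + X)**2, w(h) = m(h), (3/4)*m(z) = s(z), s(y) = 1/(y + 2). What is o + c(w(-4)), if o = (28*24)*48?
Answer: 291265/9 ≈ 32363.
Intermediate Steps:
o = 32256 (o = 672*48 = 32256)
s(y) = 1/(2 + y)
m(z) = 4/(3*(2 + z))
w(h) = 4/(3*(2 + h))
o + c(w(-4)) = 32256 + (11 + 4/(3*(2 - 4)))**2 = 32256 + (11 + (4/3)/(-2))**2 = 32256 + (11 + (4/3)*(-1/2))**2 = 32256 + (11 - 2/3)**2 = 32256 + (31/3)**2 = 32256 + 961/9 = 291265/9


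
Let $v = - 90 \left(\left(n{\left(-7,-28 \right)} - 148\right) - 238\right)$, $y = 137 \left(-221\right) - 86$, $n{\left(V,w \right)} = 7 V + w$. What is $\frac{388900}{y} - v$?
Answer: $- \frac{1265615110}{30363} \approx -41683.0$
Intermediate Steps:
$n{\left(V,w \right)} = w + 7 V$
$y = -30363$ ($y = -30277 - 86 = -30363$)
$v = 41670$ ($v = - 90 \left(\left(\left(-28 + 7 \left(-7\right)\right) - 148\right) - 238\right) = - 90 \left(\left(\left(-28 - 49\right) - 148\right) - 238\right) = - 90 \left(\left(-77 - 148\right) - 238\right) = - 90 \left(-225 - 238\right) = \left(-90\right) \left(-463\right) = 41670$)
$\frac{388900}{y} - v = \frac{388900}{-30363} - 41670 = 388900 \left(- \frac{1}{30363}\right) - 41670 = - \frac{388900}{30363} - 41670 = - \frac{1265615110}{30363}$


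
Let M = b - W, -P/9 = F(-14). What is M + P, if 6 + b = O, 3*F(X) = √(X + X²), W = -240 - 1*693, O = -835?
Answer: 92 - 3*√182 ≈ 51.528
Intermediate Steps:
W = -933 (W = -240 - 693 = -933)
F(X) = √(X + X²)/3
P = -3*√182 (P = -3*√(-14*(1 - 14)) = -3*√(-14*(-13)) = -3*√182 ≈ -40.472)
b = -841 (b = -6 - 835 = -841)
M = 92 (M = -841 - 1*(-933) = -841 + 933 = 92)
M + P = 92 - 3*√182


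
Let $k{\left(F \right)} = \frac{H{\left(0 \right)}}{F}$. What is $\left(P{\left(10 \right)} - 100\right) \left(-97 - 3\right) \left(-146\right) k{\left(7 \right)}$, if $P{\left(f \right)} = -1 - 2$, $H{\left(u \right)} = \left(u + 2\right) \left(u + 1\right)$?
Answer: $- \frac{3007600}{7} \approx -4.2966 \cdot 10^{5}$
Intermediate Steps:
$H{\left(u \right)} = \left(1 + u\right) \left(2 + u\right)$ ($H{\left(u \right)} = \left(2 + u\right) \left(1 + u\right) = \left(1 + u\right) \left(2 + u\right)$)
$P{\left(f \right)} = -3$ ($P{\left(f \right)} = -1 - 2 = -3$)
$k{\left(F \right)} = \frac{2}{F}$ ($k{\left(F \right)} = \frac{2 + 0^{2} + 3 \cdot 0}{F} = \frac{2 + 0 + 0}{F} = \frac{2}{F}$)
$\left(P{\left(10 \right)} - 100\right) \left(-97 - 3\right) \left(-146\right) k{\left(7 \right)} = \left(-3 - 100\right) \left(-97 - 3\right) \left(-146\right) \frac{2}{7} = \left(-103\right) \left(-100\right) \left(-146\right) 2 \cdot \frac{1}{7} = 10300 \left(-146\right) \frac{2}{7} = \left(-1503800\right) \frac{2}{7} = - \frac{3007600}{7}$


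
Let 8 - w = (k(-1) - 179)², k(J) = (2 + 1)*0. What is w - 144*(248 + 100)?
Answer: -82145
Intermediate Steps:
k(J) = 0 (k(J) = 3*0 = 0)
w = -32033 (w = 8 - (0 - 179)² = 8 - 1*(-179)² = 8 - 1*32041 = 8 - 32041 = -32033)
w - 144*(248 + 100) = -32033 - 144*(248 + 100) = -32033 - 144*348 = -32033 - 1*50112 = -32033 - 50112 = -82145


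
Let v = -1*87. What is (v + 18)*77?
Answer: -5313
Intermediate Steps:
v = -87
(v + 18)*77 = (-87 + 18)*77 = -69*77 = -5313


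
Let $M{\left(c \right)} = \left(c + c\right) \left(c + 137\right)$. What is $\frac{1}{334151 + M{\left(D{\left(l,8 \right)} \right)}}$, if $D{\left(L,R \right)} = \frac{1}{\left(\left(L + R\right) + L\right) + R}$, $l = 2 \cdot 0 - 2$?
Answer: $\frac{72}{24060517} \approx 2.9925 \cdot 10^{-6}$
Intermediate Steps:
$l = -2$ ($l = 0 - 2 = -2$)
$D{\left(L,R \right)} = \frac{1}{2 L + 2 R}$ ($D{\left(L,R \right)} = \frac{1}{\left(R + 2 L\right) + R} = \frac{1}{2 L + 2 R}$)
$M{\left(c \right)} = 2 c \left(137 + c\right)$
$\frac{1}{334151 + M{\left(D{\left(l,8 \right)} \right)}} = \frac{1}{334151 + 2 \frac{1}{2 \left(-2 + 8\right)} \left(137 + \frac{1}{2 \left(-2 + 8\right)}\right)} = \frac{1}{334151 + 2 \frac{1}{2 \cdot 6} \left(137 + \frac{1}{2 \cdot 6}\right)} = \frac{1}{334151 + 2 \cdot \frac{1}{2} \cdot \frac{1}{6} \left(137 + \frac{1}{2} \cdot \frac{1}{6}\right)} = \frac{1}{334151 + 2 \cdot \frac{1}{12} \left(137 + \frac{1}{12}\right)} = \frac{1}{334151 + 2 \cdot \frac{1}{12} \cdot \frac{1645}{12}} = \frac{1}{334151 + \frac{1645}{72}} = \frac{1}{\frac{24060517}{72}} = \frac{72}{24060517}$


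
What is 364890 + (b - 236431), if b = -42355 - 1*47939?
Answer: 38165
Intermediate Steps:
b = -90294 (b = -42355 - 47939 = -90294)
364890 + (b - 236431) = 364890 + (-90294 - 236431) = 364890 - 326725 = 38165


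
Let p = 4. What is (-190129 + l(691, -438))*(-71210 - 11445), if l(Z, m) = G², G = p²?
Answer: 15693952815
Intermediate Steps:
G = 16 (G = 4² = 16)
l(Z, m) = 256 (l(Z, m) = 16² = 256)
(-190129 + l(691, -438))*(-71210 - 11445) = (-190129 + 256)*(-71210 - 11445) = -189873*(-82655) = 15693952815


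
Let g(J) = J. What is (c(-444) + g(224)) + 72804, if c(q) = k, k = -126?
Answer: 72902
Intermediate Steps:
c(q) = -126
(c(-444) + g(224)) + 72804 = (-126 + 224) + 72804 = 98 + 72804 = 72902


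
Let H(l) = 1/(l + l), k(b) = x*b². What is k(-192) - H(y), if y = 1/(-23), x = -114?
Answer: -8404969/2 ≈ -4.2025e+6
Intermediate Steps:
k(b) = -114*b²
y = -1/23 ≈ -0.043478
H(l) = 1/(2*l)
k(-192) - H(y) = -114*(-192)² - 1/(2*(-1/23)) = -114*36864 - (-23)/2 = -4202496 - 1*(-23/2) = -4202496 + 23/2 = -8404969/2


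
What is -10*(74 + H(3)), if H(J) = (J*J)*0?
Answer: -740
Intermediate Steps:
H(J) = 0 (H(J) = J**2*0 = 0)
-10*(74 + H(3)) = -10*(74 + 0) = -10*74 = -740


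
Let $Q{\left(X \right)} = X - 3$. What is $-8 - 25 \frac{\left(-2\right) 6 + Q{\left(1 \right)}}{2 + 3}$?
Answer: $62$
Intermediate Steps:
$Q{\left(X \right)} = -3 + X$
$-8 - 25 \frac{\left(-2\right) 6 + Q{\left(1 \right)}}{2 + 3} = -8 - 25 \frac{\left(-2\right) 6 + \left(-3 + 1\right)}{2 + 3} = -8 - 25 \frac{-12 - 2}{5} = -8 - 25 \left(\left(-14\right) \frac{1}{5}\right) = -8 - -70 = -8 + 70 = 62$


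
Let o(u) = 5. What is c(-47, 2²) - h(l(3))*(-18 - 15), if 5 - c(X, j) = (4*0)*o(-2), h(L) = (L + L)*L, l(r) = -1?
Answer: 71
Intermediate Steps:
h(L) = 2*L² (h(L) = (2*L)*L = 2*L²)
c(X, j) = 5 (c(X, j) = 5 - 4*0*5 = 5 - 0*5 = 5 - 1*0 = 5 + 0 = 5)
c(-47, 2²) - h(l(3))*(-18 - 15) = 5 - 2*(-1)²*(-18 - 15) = 5 - 2*1*(-33) = 5 - 2*(-33) = 5 - 1*(-66) = 5 + 66 = 71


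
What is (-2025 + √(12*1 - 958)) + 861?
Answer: -1164 + I*√946 ≈ -1164.0 + 30.757*I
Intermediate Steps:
(-2025 + √(12*1 - 958)) + 861 = (-2025 + √(12 - 958)) + 861 = (-2025 + √(-946)) + 861 = (-2025 + I*√946) + 861 = -1164 + I*√946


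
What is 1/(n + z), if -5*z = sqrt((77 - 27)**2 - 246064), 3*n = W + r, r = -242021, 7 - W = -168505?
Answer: -612575/15010168789 + 10*I*sqrt(60891)/15010168789 ≈ -4.0811e-5 + 1.644e-7*I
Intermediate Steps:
W = 168512 (W = 7 - 1*(-168505) = 7 + 168505 = 168512)
n = -24503 (n = (168512 - 242021)/3 = (1/3)*(-73509) = -24503)
z = -2*I*sqrt(60891)/5 (z = -sqrt((77 - 27)**2 - 246064)/5 = -sqrt(50**2 - 246064)/5 = -sqrt(2500 - 246064)/5 = -2*I*sqrt(60891)/5 ≈ -98.704*I)
1/(n + z) = 1/(-24503 - 2*I*sqrt(60891)/5)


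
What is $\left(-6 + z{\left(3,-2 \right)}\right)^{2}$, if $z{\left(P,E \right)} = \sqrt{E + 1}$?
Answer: $\left(6 - i\right)^{2} \approx 35.0 - 12.0 i$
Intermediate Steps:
$z{\left(P,E \right)} = \sqrt{1 + E}$
$\left(-6 + z{\left(3,-2 \right)}\right)^{2} = \left(-6 + \sqrt{1 - 2}\right)^{2} = \left(-6 + \sqrt{-1}\right)^{2} = \left(-6 + i\right)^{2}$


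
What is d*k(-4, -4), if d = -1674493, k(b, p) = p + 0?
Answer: 6697972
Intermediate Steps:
k(b, p) = p
d*k(-4, -4) = -1674493*(-4) = 6697972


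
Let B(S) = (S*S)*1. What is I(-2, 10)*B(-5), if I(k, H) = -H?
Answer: -250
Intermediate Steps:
B(S) = S² (B(S) = S²*1 = S²)
I(-2, 10)*B(-5) = -1*10*(-5)² = -10*25 = -250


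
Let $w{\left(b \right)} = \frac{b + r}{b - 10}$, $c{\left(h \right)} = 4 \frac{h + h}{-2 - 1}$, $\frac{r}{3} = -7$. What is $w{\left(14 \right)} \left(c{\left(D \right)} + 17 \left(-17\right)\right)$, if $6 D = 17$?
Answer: $\frac{18683}{36} \approx 518.97$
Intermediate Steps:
$r = -21$ ($r = 3 \left(-7\right) = -21$)
$D = \frac{17}{6}$ ($D = \frac{1}{6} \cdot 17 = \frac{17}{6} \approx 2.8333$)
$c{\left(h \right)} = - \frac{8 h}{3}$ ($c{\left(h \right)} = 4 \frac{2 h}{-3} = 4 \cdot 2 h \left(- \frac{1}{3}\right) = 4 \left(- \frac{2 h}{3}\right) = - \frac{8 h}{3}$)
$w{\left(b \right)} = \frac{-21 + b}{-10 + b}$ ($w{\left(b \right)} = \frac{b - 21}{b - 10} = \frac{-21 + b}{-10 + b}$)
$w{\left(14 \right)} \left(c{\left(D \right)} + 17 \left(-17\right)\right) = \frac{-21 + 14}{-10 + 14} \left(\left(- \frac{8}{3}\right) \frac{17}{6} + 17 \left(-17\right)\right) = \frac{1}{4} \left(-7\right) \left(- \frac{68}{9} - 289\right) = \frac{1}{4} \left(-7\right) \left(- \frac{2669}{9}\right) = \left(- \frac{7}{4}\right) \left(- \frac{2669}{9}\right) = \frac{18683}{36}$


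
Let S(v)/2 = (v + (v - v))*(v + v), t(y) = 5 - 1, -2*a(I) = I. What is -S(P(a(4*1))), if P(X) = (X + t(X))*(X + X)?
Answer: -256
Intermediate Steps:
a(I) = -I/2
t(y) = 4
P(X) = 2*X*(4 + X) (P(X) = (X + 4)*(X + X) = (4 + X)*(2*X) = 2*X*(4 + X))
S(v) = 4*v² (S(v) = 2*((v + (v - v))*(v + v)) = 2*((v + 0)*(2*v)) = 2*(v*(2*v)) = 2*(2*v²) = 4*v²)
-S(P(a(4*1))) = -4*(2*(-2)*(4 - 2))² = -4*(2*(-2)*2)² = -4*(-8)² = -4*64 = -1*256 = -256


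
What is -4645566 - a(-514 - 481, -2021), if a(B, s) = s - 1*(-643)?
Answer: -4644188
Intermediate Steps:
a(B, s) = 643 + s (a(B, s) = s + 643 = 643 + s)
-4645566 - a(-514 - 481, -2021) = -4645566 - (643 - 2021) = -4645566 - 1*(-1378) = -4645566 + 1378 = -4644188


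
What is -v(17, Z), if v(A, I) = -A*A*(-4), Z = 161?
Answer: -1156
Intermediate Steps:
v(A, I) = 4*A**2 (v(A, I) = -A**2*(-4) = -(-4)*A**2 = 4*A**2)
-v(17, Z) = -4*17**2 = -4*289 = -1*1156 = -1156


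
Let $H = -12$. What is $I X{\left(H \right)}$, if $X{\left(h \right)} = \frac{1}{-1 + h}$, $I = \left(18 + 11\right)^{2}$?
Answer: $- \frac{841}{13} \approx -64.692$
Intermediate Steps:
$I = 841$ ($I = 29^{2} = 841$)
$I X{\left(H \right)} = \frac{841}{-1 - 12} = \frac{841}{-13} = 841 \left(- \frac{1}{13}\right) = - \frac{841}{13}$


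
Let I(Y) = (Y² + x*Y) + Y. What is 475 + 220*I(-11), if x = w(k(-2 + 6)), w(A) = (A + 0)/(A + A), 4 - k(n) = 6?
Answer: 23465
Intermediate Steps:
k(n) = -2 (k(n) = 4 - 1*6 = 4 - 6 = -2)
w(A) = ½ (w(A) = A/((2*A)) = A*(1/(2*A)) = ½)
x = ½ ≈ 0.50000
I(Y) = Y² + 3*Y/2 (I(Y) = (Y² + Y/2) + Y = Y² + 3*Y/2)
475 + 220*I(-11) = 475 + 220*((½)*(-11)*(3 + 2*(-11))) = 475 + 220*((½)*(-11)*(3 - 22)) = 475 + 220*((½)*(-11)*(-19)) = 475 + 220*(209/2) = 475 + 22990 = 23465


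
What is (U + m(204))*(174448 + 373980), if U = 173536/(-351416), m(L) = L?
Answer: 4902626038048/43927 ≈ 1.1161e+8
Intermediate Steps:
U = -21692/43927 (U = 173536*(-1/351416) = -21692/43927 ≈ -0.49382)
(U + m(204))*(174448 + 373980) = (-21692/43927 + 204)*(174448 + 373980) = (8939416/43927)*548428 = 4902626038048/43927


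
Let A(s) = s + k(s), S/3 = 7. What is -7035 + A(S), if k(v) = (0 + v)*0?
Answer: -7014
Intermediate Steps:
S = 21 (S = 3*7 = 21)
k(v) = 0 (k(v) = v*0 = 0)
A(s) = s (A(s) = s + 0 = s)
-7035 + A(S) = -7035 + 21 = -7014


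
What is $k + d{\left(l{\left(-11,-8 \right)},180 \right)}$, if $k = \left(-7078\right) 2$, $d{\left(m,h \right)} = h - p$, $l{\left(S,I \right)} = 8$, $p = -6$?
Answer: $-13970$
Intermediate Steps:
$d{\left(m,h \right)} = 6 + h$ ($d{\left(m,h \right)} = h - -6 = h + 6 = 6 + h$)
$k = -14156$
$k + d{\left(l{\left(-11,-8 \right)},180 \right)} = -14156 + \left(6 + 180\right) = -14156 + 186 = -13970$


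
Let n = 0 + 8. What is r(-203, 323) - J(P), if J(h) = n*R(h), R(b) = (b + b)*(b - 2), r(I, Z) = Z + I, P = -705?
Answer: -7974840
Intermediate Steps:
r(I, Z) = I + Z
R(b) = 2*b*(-2 + b) (R(b) = (2*b)*(-2 + b) = 2*b*(-2 + b))
n = 8
J(h) = 16*h*(-2 + h) (J(h) = 8*(2*h*(-2 + h)) = 16*h*(-2 + h))
r(-203, 323) - J(P) = (-203 + 323) - 16*(-705)*(-2 - 705) = 120 - 16*(-705)*(-707) = 120 - 1*7974960 = 120 - 7974960 = -7974840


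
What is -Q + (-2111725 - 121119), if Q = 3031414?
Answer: -5264258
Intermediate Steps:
-Q + (-2111725 - 121119) = -1*3031414 + (-2111725 - 121119) = -3031414 - 2232844 = -5264258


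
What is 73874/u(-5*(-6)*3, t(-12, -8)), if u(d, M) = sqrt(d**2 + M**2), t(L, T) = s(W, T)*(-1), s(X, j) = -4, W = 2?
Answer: 36937*sqrt(2029)/2029 ≈ 820.01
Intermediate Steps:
t(L, T) = 4 (t(L, T) = -4*(-1) = 4)
u(d, M) = sqrt(M**2 + d**2)
73874/u(-5*(-6)*3, t(-12, -8)) = 73874/(sqrt(4**2 + (-5*(-6)*3)**2)) = 73874/(sqrt(16 + (30*3)**2)) = 73874/(sqrt(16 + 90**2)) = 73874/(sqrt(16 + 8100)) = 73874/(sqrt(8116)) = 73874/((2*sqrt(2029))) = 73874*(sqrt(2029)/4058) = 36937*sqrt(2029)/2029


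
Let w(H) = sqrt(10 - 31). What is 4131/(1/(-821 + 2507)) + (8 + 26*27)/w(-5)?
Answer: 6964866 - 710*I*sqrt(21)/21 ≈ 6.9649e+6 - 154.93*I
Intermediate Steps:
w(H) = I*sqrt(21) (w(H) = sqrt(-21) = I*sqrt(21))
4131/(1/(-821 + 2507)) + (8 + 26*27)/w(-5) = 4131/(1/(-821 + 2507)) + (8 + 26*27)/((I*sqrt(21))) = 4131/(1/1686) + (8 + 702)*(-I*sqrt(21)/21) = 4131/(1/1686) + 710*(-I*sqrt(21)/21) = 4131*1686 - 710*I*sqrt(21)/21 = 6964866 - 710*I*sqrt(21)/21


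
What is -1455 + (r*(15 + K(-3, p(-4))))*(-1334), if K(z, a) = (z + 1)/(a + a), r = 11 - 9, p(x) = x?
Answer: -42142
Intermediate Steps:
r = 2
K(z, a) = (1 + z)/(2*a) (K(z, a) = (1 + z)/((2*a)) = (1 + z)*(1/(2*a)) = (1 + z)/(2*a))
-1455 + (r*(15 + K(-3, p(-4))))*(-1334) = -1455 + (2*(15 + (½)*(1 - 3)/(-4)))*(-1334) = -1455 + (2*(15 + (½)*(-¼)*(-2)))*(-1334) = -1455 + (2*(15 + ¼))*(-1334) = -1455 + (2*(61/4))*(-1334) = -1455 + (61/2)*(-1334) = -1455 - 40687 = -42142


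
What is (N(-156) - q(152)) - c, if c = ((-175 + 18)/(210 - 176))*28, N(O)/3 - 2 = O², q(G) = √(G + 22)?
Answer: 1243436/17 - √174 ≈ 73130.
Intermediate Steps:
q(G) = √(22 + G)
N(O) = 6 + 3*O²
c = -2198/17 (c = -157/34*28 = -2198/17 ≈ -129.29)
(N(-156) - q(152)) - c = ((6 + 3*(-156)²) - √(22 + 152)) - 1*(-2198/17) = ((6 + 3*24336) - √174) + 2198/17 = ((6 + 73008) - √174) + 2198/17 = (73014 - √174) + 2198/17 = 1243436/17 - √174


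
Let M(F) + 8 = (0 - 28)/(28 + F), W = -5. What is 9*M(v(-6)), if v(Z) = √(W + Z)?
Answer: 36*(-2*√11 + 63*I)/(√11 - 28*I) ≈ -80.875 + 1.0513*I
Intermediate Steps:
v(Z) = √(-5 + Z)
M(F) = -8 - 28/(28 + F) (M(F) = -8 + (0 - 28)/(28 + F) = -8 - 28/(28 + F))
9*M(v(-6)) = 9*(4*(-63 - 2*√(-5 - 6))/(28 + √(-5 - 6))) = 9*(4*(-63 - 2*I*√11)/(28 + √(-11))) = 9*(4*(-63 - 2*I*√11)/(28 + I*√11)) = 36*(-63 - 2*I*√11)/(28 + I*√11)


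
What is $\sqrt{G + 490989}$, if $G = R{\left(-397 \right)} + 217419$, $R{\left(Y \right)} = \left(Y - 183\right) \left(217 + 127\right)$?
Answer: $2 \sqrt{127222} \approx 713.36$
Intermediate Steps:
$R{\left(Y \right)} = -62952 + 344 Y$ ($R{\left(Y \right)} = \left(-183 + Y\right) 344 = -62952 + 344 Y$)
$G = 17899$ ($G = \left(-62952 + 344 \left(-397\right)\right) + 217419 = \left(-62952 - 136568\right) + 217419 = -199520 + 217419 = 17899$)
$\sqrt{G + 490989} = \sqrt{17899 + 490989} = \sqrt{508888} = 2 \sqrt{127222}$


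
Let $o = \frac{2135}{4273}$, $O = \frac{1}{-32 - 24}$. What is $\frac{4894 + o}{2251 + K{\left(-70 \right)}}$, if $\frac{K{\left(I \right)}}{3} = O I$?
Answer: $\frac{83656788}{38538187} \approx 2.1707$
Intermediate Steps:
$O = - \frac{1}{56}$ ($O = \frac{1}{-56} = - \frac{1}{56} \approx -0.017857$)
$o = \frac{2135}{4273}$ ($o = 2135 \cdot \frac{1}{4273} = \frac{2135}{4273} \approx 0.49965$)
$K{\left(I \right)} = - \frac{3 I}{56}$ ($K{\left(I \right)} = 3 \left(- \frac{I}{56}\right) = - \frac{3 I}{56}$)
$\frac{4894 + o}{2251 + K{\left(-70 \right)}} = \frac{4894 + \frac{2135}{4273}}{2251 - - \frac{15}{4}} = \frac{20914197}{4273 \left(2251 + \frac{15}{4}\right)} = \frac{20914197}{4273 \cdot \frac{9019}{4}} = \frac{20914197}{4273} \cdot \frac{4}{9019} = \frac{83656788}{38538187}$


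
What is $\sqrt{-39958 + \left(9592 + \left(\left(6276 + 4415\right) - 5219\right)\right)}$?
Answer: $3 i \sqrt{2766} \approx 157.78 i$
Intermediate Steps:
$\sqrt{-39958 + \left(9592 + \left(\left(6276 + 4415\right) - 5219\right)\right)} = \sqrt{-39958 + \left(9592 + \left(10691 - 5219\right)\right)} = \sqrt{-39958 + \left(9592 + 5472\right)} = \sqrt{-39958 + 15064} = \sqrt{-24894} = 3 i \sqrt{2766}$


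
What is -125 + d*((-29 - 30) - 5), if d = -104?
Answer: 6531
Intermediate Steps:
-125 + d*((-29 - 30) - 5) = -125 - 104*((-29 - 30) - 5) = -125 - 104*(-59 - 5) = -125 - 104*(-64) = -125 + 6656 = 6531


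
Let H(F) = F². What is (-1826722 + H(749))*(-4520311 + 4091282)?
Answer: 543031014909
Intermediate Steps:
(-1826722 + H(749))*(-4520311 + 4091282) = (-1826722 + 749²)*(-4520311 + 4091282) = (-1826722 + 561001)*(-429029) = -1265721*(-429029) = 543031014909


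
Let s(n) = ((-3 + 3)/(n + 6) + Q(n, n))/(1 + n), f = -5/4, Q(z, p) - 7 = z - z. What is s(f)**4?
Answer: 614656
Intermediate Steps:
Q(z, p) = 7 (Q(z, p) = 7 + (z - z) = 7 + 0 = 7)
f = -5/4 (f = -5*1/4 = -5/4 ≈ -1.2500)
s(n) = 7/(1 + n) (s(n) = ((-3 + 3)/(n + 6) + 7)/(1 + n) = (0/(6 + n) + 7)/(1 + n) = (0 + 7)/(1 + n) = 7/(1 + n))
s(f)**4 = (7/(1 - 5/4))**4 = (7/(-1/4))**4 = (7*(-4))**4 = (-28)**4 = 614656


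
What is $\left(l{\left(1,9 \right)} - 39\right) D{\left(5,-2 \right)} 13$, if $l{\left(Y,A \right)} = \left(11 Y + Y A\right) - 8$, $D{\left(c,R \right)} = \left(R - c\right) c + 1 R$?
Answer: $12987$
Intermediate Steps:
$D{\left(c,R \right)} = R + c \left(R - c\right)$ ($D{\left(c,R \right)} = c \left(R - c\right) + R = R + c \left(R - c\right)$)
$l{\left(Y,A \right)} = -8 + 11 Y + A Y$ ($l{\left(Y,A \right)} = \left(11 Y + A Y\right) - 8 = -8 + 11 Y + A Y$)
$\left(l{\left(1,9 \right)} - 39\right) D{\left(5,-2 \right)} 13 = \left(\left(-8 + 11 \cdot 1 + 9 \cdot 1\right) - 39\right) \left(-2 - 5^{2} - 10\right) 13 = \left(\left(-8 + 11 + 9\right) - 39\right) \left(-2 - 25 - 10\right) 13 = \left(12 - 39\right) \left(-2 - 25 - 10\right) 13 = - 27 \left(\left(-37\right) 13\right) = \left(-27\right) \left(-481\right) = 12987$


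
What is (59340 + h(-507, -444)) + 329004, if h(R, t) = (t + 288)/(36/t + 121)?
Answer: 868722642/2237 ≈ 3.8834e+5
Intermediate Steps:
h(R, t) = (288 + t)/(121 + 36/t)
(59340 + h(-507, -444)) + 329004 = (59340 - 444*(288 - 444)/(36 + 121*(-444))) + 329004 = (59340 - 444*(-156)/(36 - 53724)) + 329004 = (59340 - 444*(-156)/(-53688)) + 329004 = (59340 - 444*(-1/53688)*(-156)) + 329004 = (59340 - 2886/2237) + 329004 = 132740694/2237 + 329004 = 868722642/2237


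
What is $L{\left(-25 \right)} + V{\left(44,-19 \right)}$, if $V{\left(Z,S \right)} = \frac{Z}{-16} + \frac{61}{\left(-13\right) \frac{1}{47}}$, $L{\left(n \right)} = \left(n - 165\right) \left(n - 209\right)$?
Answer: $\frac{2300309}{52} \approx 44237.0$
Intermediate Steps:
$L{\left(n \right)} = \left(-209 + n\right) \left(-165 + n\right)$ ($L{\left(n \right)} = \left(-165 + n\right) \left(-209 + n\right) = \left(-209 + n\right) \left(-165 + n\right)$)
$V{\left(Z,S \right)} = - \frac{2867}{13} - \frac{Z}{16}$ ($V{\left(Z,S \right)} = Z \left(- \frac{1}{16}\right) + \frac{61}{\left(-13\right) \frac{1}{47}} = - \frac{Z}{16} + \frac{61}{- \frac{13}{47}} = - \frac{Z}{16} + 61 \left(- \frac{47}{13}\right) = - \frac{Z}{16} - \frac{2867}{13} = - \frac{2867}{13} - \frac{Z}{16}$)
$L{\left(-25 \right)} + V{\left(44,-19 \right)} = \left(34485 + \left(-25\right)^{2} - -9350\right) - \frac{11611}{52} = \left(34485 + 625 + 9350\right) - \frac{11611}{52} = 44460 - \frac{11611}{52} = \frac{2300309}{52}$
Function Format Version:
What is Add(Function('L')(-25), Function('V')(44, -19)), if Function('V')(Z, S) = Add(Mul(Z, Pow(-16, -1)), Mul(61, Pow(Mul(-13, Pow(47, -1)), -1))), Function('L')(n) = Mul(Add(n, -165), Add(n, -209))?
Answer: Rational(2300309, 52) ≈ 44237.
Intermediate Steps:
Function('L')(n) = Mul(Add(-209, n), Add(-165, n)) (Function('L')(n) = Mul(Add(-165, n), Add(-209, n)) = Mul(Add(-209, n), Add(-165, n)))
Function('V')(Z, S) = Add(Rational(-2867, 13), Mul(Rational(-1, 16), Z)) (Function('V')(Z, S) = Add(Mul(Z, Rational(-1, 16)), Mul(61, Pow(Mul(-13, Rational(1, 47)), -1))) = Add(Mul(Rational(-1, 16), Z), Mul(61, Pow(Rational(-13, 47), -1))) = Add(Mul(Rational(-1, 16), Z), Mul(61, Rational(-47, 13))) = Add(Mul(Rational(-1, 16), Z), Rational(-2867, 13)) = Add(Rational(-2867, 13), Mul(Rational(-1, 16), Z)))
Add(Function('L')(-25), Function('V')(44, -19)) = Add(Add(34485, Pow(-25, 2), Mul(-374, -25)), Add(Rational(-2867, 13), Mul(Rational(-1, 16), 44))) = Add(Add(34485, 625, 9350), Add(Rational(-2867, 13), Rational(-11, 4))) = Add(44460, Rational(-11611, 52)) = Rational(2300309, 52)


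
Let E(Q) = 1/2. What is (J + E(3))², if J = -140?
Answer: 77841/4 ≈ 19460.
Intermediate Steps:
E(Q) = ½
(J + E(3))² = (-140 + ½)² = (-279/2)² = 77841/4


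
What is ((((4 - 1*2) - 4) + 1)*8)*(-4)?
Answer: 32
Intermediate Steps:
((((4 - 1*2) - 4) + 1)*8)*(-4) = ((((4 - 2) - 4) + 1)*8)*(-4) = (((2 - 4) + 1)*8)*(-4) = ((-2 + 1)*8)*(-4) = -1*8*(-4) = -8*(-4) = 32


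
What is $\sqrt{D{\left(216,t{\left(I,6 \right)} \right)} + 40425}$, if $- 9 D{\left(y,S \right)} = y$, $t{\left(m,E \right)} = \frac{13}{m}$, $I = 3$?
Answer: $201$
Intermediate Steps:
$D{\left(y,S \right)} = - \frac{y}{9}$
$\sqrt{D{\left(216,t{\left(I,6 \right)} \right)} + 40425} = \sqrt{\left(- \frac{1}{9}\right) 216 + 40425} = \sqrt{-24 + 40425} = \sqrt{40401} = 201$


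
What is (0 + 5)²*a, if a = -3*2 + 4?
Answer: -50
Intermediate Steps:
a = -2 (a = -6 + 4 = -2)
(0 + 5)²*a = (0 + 5)²*(-2) = 5²*(-2) = 25*(-2) = -50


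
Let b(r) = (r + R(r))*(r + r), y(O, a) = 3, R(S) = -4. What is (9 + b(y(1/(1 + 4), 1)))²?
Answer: 9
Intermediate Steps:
b(r) = 2*r*(-4 + r) (b(r) = (r - 4)*(r + r) = (-4 + r)*(2*r) = 2*r*(-4 + r))
(9 + b(y(1/(1 + 4), 1)))² = (9 + 2*3*(-4 + 3))² = (9 + 2*3*(-1))² = (9 - 6)² = 3² = 9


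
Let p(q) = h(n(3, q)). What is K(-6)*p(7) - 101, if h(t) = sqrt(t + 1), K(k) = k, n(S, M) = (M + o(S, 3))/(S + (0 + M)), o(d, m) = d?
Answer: -101 - 6*sqrt(2) ≈ -109.49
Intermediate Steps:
n(S, M) = 1 (n(S, M) = (M + S)/(S + (0 + M)) = (M + S)/(S + M) = (M + S)/(M + S) = 1)
h(t) = sqrt(1 + t)
p(q) = sqrt(2) (p(q) = sqrt(1 + 1) = sqrt(2))
K(-6)*p(7) - 101 = -6*sqrt(2) - 101 = -101 - 6*sqrt(2)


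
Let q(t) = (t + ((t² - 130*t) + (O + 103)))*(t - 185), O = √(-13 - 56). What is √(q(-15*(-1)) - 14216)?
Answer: √(258974 - 170*I*√69) ≈ 508.9 - 1.387*I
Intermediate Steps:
O = I*√69 (O = √(-69) = I*√69 ≈ 8.3066*I)
q(t) = (-185 + t)*(103 + t² - 129*t + I*√69) (q(t) = (t + ((t² - 130*t) + (I*√69 + 103)))*(t - 185) = (t + ((t² - 130*t) + (103 + I*√69)))*(-185 + t) = (t + (103 + t² - 130*t + I*√69))*(-185 + t) = (103 + t² - 129*t + I*√69)*(-185 + t) = (-185 + t)*(103 + t² - 129*t + I*√69))
√(q(-15*(-1)) - 14216) = √((-19055 + (-15*(-1))³ - 314*(-15*(-1))² + 23968*(-15*(-1)) - 185*I*√69 + I*(-15*(-1))*√69) - 14216) = √((-19055 + 15³ - 314*15² + 23968*15 - 185*I*√69 + I*15*√69) - 14216) = √((-19055 + 3375 - 314*225 + 359520 - 185*I*√69 + 15*I*√69) - 14216) = √((-19055 + 3375 - 70650 + 359520 - 185*I*√69 + 15*I*√69) - 14216) = √((273190 - 170*I*√69) - 14216) = √(258974 - 170*I*√69)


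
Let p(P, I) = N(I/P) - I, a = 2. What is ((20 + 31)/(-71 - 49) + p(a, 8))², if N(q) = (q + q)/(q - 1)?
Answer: 477481/14400 ≈ 33.158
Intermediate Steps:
N(q) = 2*q/(-1 + q) (N(q) = (2*q)/(-1 + q) = 2*q/(-1 + q))
p(P, I) = -I + 2*I/(P*(-1 + I/P)) (p(P, I) = 2*(I/P)/(-1 + I/P) - I = 2*I/(P*(-1 + I/P)) - I = -I + 2*I/(P*(-1 + I/P)))
((20 + 31)/(-71 - 49) + p(a, 8))² = ((20 + 31)/(-71 - 49) + 8*(2 + 2 - 1*8)/(8 - 1*2))² = (51/(-120) + 8*(2 + 2 - 8)/(8 - 2))² = (51*(-1/120) + 8*(-4)/6)² = (-17/40 + 8*(⅙)*(-4))² = (-17/40 - 16/3)² = (-691/120)² = 477481/14400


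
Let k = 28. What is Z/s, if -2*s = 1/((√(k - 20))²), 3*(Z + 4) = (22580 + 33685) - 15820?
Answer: -646928/3 ≈ -2.1564e+5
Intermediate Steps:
Z = 40433/3 (Z = -4 + ((22580 + 33685) - 15820)/3 = -4 + (56265 - 15820)/3 = -4 + (⅓)*40445 = -4 + 40445/3 = 40433/3 ≈ 13478.)
s = -1/16 (s = -1/(2*(28 - 20)) = -1/(2*((√8)²)) = -1/(2*((2*√2)²)) = -½/8 = -½*⅛ = -1/16 ≈ -0.062500)
Z/s = 40433/(3*(-1/16)) = (40433/3)*(-16) = -646928/3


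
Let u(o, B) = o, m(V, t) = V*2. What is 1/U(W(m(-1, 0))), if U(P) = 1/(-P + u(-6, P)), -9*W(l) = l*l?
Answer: -50/9 ≈ -5.5556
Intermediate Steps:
m(V, t) = 2*V
W(l) = -l**2/9 (W(l) = -l*l/9 = -l**2/9)
U(P) = 1/(-6 - P) (U(P) = 1/(-P - 6) = 1/(-6 - P))
1/U(W(m(-1, 0))) = 1/(-1/(6 - (2*(-1))**2/9)) = 1/(-1/(6 - 1/9*(-2)**2)) = 1/(-1/(6 - 1/9*4)) = 1/(-1/(6 - 4/9)) = 1/(-1/50/9) = 1/(-1*9/50) = 1/(-9/50) = -50/9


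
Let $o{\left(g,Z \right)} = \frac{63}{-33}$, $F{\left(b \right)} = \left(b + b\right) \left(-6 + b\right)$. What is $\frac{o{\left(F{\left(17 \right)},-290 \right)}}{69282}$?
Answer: $- \frac{7}{254034} \approx -2.7555 \cdot 10^{-5}$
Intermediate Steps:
$F{\left(b \right)} = 2 b \left(-6 + b\right)$
$o{\left(g,Z \right)} = - \frac{21}{11}$ ($o{\left(g,Z \right)} = 63 \left(- \frac{1}{33}\right) = - \frac{21}{11}$)
$\frac{o{\left(F{\left(17 \right)},-290 \right)}}{69282} = - \frac{21}{11 \cdot 69282} = \left(- \frac{21}{11}\right) \frac{1}{69282} = - \frac{7}{254034}$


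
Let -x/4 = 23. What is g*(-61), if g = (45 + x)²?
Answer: -134749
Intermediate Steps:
x = -92 (x = -4*23 = -92)
g = 2209 (g = (45 - 92)² = (-47)² = 2209)
g*(-61) = 2209*(-61) = -134749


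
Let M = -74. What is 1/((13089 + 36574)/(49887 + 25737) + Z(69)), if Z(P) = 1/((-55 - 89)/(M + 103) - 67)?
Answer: 157827288/101453585 ≈ 1.5557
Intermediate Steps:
Z(P) = -29/2087 (Z(P) = 1/((-55 - 89)/(-74 + 103) - 67) = 1/(-144/29 - 67) = 1/(-2087/29) = -29/2087)
1/((13089 + 36574)/(49887 + 25737) + Z(69)) = 1/((13089 + 36574)/(49887 + 25737) - 29/2087) = 1/(49663/75624 - 29/2087) = 1/(101453585/157827288) = 157827288/101453585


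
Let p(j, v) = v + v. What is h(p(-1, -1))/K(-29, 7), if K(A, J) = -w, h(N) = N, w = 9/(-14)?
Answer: -28/9 ≈ -3.1111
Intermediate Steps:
p(j, v) = 2*v
w = -9/14 (w = 9*(-1/14) = -9/14 ≈ -0.64286)
K(A, J) = 9/14 (K(A, J) = -1*(-9/14) = 9/14)
h(p(-1, -1))/K(-29, 7) = (2*(-1))/(9/14) = -2*14/9 = -28/9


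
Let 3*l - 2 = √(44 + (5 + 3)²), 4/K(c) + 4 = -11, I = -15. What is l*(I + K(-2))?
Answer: -458/45 - 458*√3/15 ≈ -63.063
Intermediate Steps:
K(c) = -4/15 (K(c) = 4/(-4 - 11) = 4/(-15) = 4*(-1/15) = -4/15)
l = ⅔ + 2*√3 (l = ⅔ + √(44 + (5 + 3)²)/3 = ⅔ + √(44 + 8²)/3 = ⅔ + √(44 + 64)/3 = ⅔ + √108/3 = ⅔ + (6*√3)/3 = ⅔ + 2*√3 ≈ 4.1308)
l*(I + K(-2)) = (⅔ + 2*√3)*(-15 - 4/15) = (⅔ + 2*√3)*(-229/15) = -458/45 - 458*√3/15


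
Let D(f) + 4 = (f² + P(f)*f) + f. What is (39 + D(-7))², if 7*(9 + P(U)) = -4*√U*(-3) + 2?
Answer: 18036 - 3312*I*√7 ≈ 18036.0 - 8762.7*I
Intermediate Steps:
P(U) = -61/7 + 12*√U/7 (P(U) = -9 + (-4*√U*(-3) + 2)/7 = -9 + (12*√U + 2)/7 = -9 + (2 + 12*√U)/7 = -9 + (2/7 + 12*√U/7) = -61/7 + 12*√U/7)
D(f) = -4 + f + f² + f*(-61/7 + 12*√f/7) (D(f) = -4 + ((f² + (-61/7 + 12*√f/7)*f) + f) = -4 + ((f² + f*(-61/7 + 12*√f/7)) + f) = -4 + (f + f² + f*(-61/7 + 12*√f/7)) = -4 + f + f² + f*(-61/7 + 12*√f/7))
(39 + D(-7))² = (39 + (-4 + (-7)² - 54/7*(-7) + 12*(-7)^(3/2)/7))² = (39 + (-4 + 49 + 54 + 12*(-7*I*√7)/7))² = (39 + (-4 + 49 + 54 - 12*I*√7))² = (39 + (99 - 12*I*√7))² = (138 - 12*I*√7)²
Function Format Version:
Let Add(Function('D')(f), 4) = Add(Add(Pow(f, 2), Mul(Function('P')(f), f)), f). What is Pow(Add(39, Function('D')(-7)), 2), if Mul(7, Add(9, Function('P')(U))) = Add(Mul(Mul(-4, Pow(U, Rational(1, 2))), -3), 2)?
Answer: Add(18036, Mul(-3312, I, Pow(7, Rational(1, 2)))) ≈ Add(18036., Mul(-8762.7, I))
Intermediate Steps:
Function('P')(U) = Add(Rational(-61, 7), Mul(Rational(12, 7), Pow(U, Rational(1, 2)))) (Function('P')(U) = Add(-9, Mul(Rational(1, 7), Add(Mul(Mul(-4, Pow(U, Rational(1, 2))), -3), 2))) = Add(-9, Mul(Rational(1, 7), Add(Mul(12, Pow(U, Rational(1, 2))), 2))) = Add(-9, Mul(Rational(1, 7), Add(2, Mul(12, Pow(U, Rational(1, 2)))))) = Add(-9, Add(Rational(2, 7), Mul(Rational(12, 7), Pow(U, Rational(1, 2))))) = Add(Rational(-61, 7), Mul(Rational(12, 7), Pow(U, Rational(1, 2)))))
Function('D')(f) = Add(-4, f, Pow(f, 2), Mul(f, Add(Rational(-61, 7), Mul(Rational(12, 7), Pow(f, Rational(1, 2)))))) (Function('D')(f) = Add(-4, Add(Add(Pow(f, 2), Mul(Add(Rational(-61, 7), Mul(Rational(12, 7), Pow(f, Rational(1, 2)))), f)), f)) = Add(-4, Add(Add(Pow(f, 2), Mul(f, Add(Rational(-61, 7), Mul(Rational(12, 7), Pow(f, Rational(1, 2)))))), f)) = Add(-4, Add(f, Pow(f, 2), Mul(f, Add(Rational(-61, 7), Mul(Rational(12, 7), Pow(f, Rational(1, 2))))))) = Add(-4, f, Pow(f, 2), Mul(f, Add(Rational(-61, 7), Mul(Rational(12, 7), Pow(f, Rational(1, 2)))))))
Pow(Add(39, Function('D')(-7)), 2) = Pow(Add(39, Add(-4, Pow(-7, 2), Mul(Rational(-54, 7), -7), Mul(Rational(12, 7), Pow(-7, Rational(3, 2))))), 2) = Pow(Add(39, Add(-4, 49, 54, Mul(Rational(12, 7), Mul(-7, I, Pow(7, Rational(1, 2)))))), 2) = Pow(Add(39, Add(-4, 49, 54, Mul(-12, I, Pow(7, Rational(1, 2))))), 2) = Pow(Add(39, Add(99, Mul(-12, I, Pow(7, Rational(1, 2))))), 2) = Pow(Add(138, Mul(-12, I, Pow(7, Rational(1, 2)))), 2)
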